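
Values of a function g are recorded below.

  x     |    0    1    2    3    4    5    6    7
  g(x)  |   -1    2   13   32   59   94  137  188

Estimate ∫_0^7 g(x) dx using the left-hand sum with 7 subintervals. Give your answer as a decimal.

Δx = 1.
Sum = 1·[(-1) + 2 + 13 + 32 + 59 + 94 + 137] = 336.

336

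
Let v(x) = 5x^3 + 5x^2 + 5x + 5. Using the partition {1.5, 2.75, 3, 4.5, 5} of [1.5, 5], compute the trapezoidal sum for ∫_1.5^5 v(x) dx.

Subinterval widths: 1.25, 0.25, 1.5, 0.5.
v(1.5) = 40.625, v(2.75) = 160.546875, v(3) = 200, v(4.5) = 584.375, v(5) = 780.
On each subinterval the trapezoid contributes (Δx_i/2)·[v(x_{i-1}) + v(x_i)].
Sum = 1100.17578125.

1100.17578125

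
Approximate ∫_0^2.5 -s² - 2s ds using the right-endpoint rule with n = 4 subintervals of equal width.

-15.13671875

Δs = (2.5 − 0)/4 = 0.625.
Right endpoints: 0.625, 1.25, 1.875, 2.5.
f(0.625) = -1.640625, f(1.25) = -4.0625, f(1.875) = -7.265625, f(2.5) = -11.25.
Sum = Δs · [f(0.625) + f(1.25) + f(1.875) + f(2.5)].
Sum = -15.13671875.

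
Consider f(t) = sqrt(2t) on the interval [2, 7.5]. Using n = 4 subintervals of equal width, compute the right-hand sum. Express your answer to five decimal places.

17.94824

Δt = (7.5 − 2)/4 = 1.375.
Right endpoints: 3.375, 4.75, 6.125, 7.5.
f(3.375) ≈ 2.59808, f(4.75) ≈ 3.08221, f(6.125) ≈ 3.50000, f(7.5) ≈ 3.87298.
Sum = Δt · [f(3.375) + f(4.75) + f(6.125) + f(7.5)].
Sum ≈ 17.94824.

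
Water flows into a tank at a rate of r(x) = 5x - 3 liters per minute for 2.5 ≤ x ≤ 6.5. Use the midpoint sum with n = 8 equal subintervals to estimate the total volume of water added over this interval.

Δx = (6.5 − 2.5)/8 = 0.5.
Midpoints: 2.75, 3.25, 3.75, 4.25, 4.75, 5.25, 5.75, 6.25.
r(2.75) = 10.75, r(3.25) = 13.25, r(3.75) = 15.75, r(4.25) = 18.25, r(4.75) = 20.75, r(5.25) = 23.25, r(5.75) = 25.75, r(6.25) = 28.25.
Sum = Δx · [r(2.75) + r(3.25) + r(3.75) + ...].
Sum = 78.

78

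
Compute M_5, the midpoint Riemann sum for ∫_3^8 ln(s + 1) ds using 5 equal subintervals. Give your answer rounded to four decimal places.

9.2356

Δs = (8 − 3)/5 = 1.
Midpoints: 3.5, 4.5, 5.5, 6.5, 7.5.
f(3.5) ≈ 1.5041, f(4.5) ≈ 1.7047, f(5.5) ≈ 1.8718, f(6.5) ≈ 2.0149, f(7.5) ≈ 2.1401.
Sum = Δs · [f(3.5) + f(4.5) + f(5.5) + f(6.5) + f(7.5)].
Sum ≈ 9.2356.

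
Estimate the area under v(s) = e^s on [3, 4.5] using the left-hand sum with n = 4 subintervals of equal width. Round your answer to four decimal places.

57.6370

Δs = (4.5 − 3)/4 = 0.375.
Left endpoints: 3, 3.375, 3.75, 4.125.
v(3) ≈ 20.0855, v(3.375) ≈ 29.2243, v(3.75) ≈ 42.5211, v(4.125) ≈ 61.8678.
Sum = Δs · [v(3) + v(3.375) + v(3.75) + v(4.125)].
Sum ≈ 57.6370.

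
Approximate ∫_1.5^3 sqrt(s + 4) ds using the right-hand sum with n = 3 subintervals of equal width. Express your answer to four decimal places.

3.8224

Δs = (3 − 1.5)/3 = 0.5.
Right endpoints: 2, 2.5, 3.
f(2) ≈ 2.4495, f(2.5) ≈ 2.5495, f(3) ≈ 2.6458.
Sum = Δs · [f(2) + f(2.5) + f(3)].
Sum ≈ 3.8224.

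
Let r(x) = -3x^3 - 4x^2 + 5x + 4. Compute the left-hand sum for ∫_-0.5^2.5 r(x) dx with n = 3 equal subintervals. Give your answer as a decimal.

-1.625

Δx = (2.5 − (-0.5))/3 = 1.
Left endpoints: -0.5, 0.5, 1.5.
r(-0.5) = 0.875, r(0.5) = 5.125, r(1.5) = -7.625.
Sum = Δx · [r(-0.5) + r(0.5) + r(1.5)].
Sum = -1.625.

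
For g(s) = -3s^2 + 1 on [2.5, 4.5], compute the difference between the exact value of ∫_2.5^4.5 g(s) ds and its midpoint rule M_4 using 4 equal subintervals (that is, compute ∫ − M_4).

-0.125

Exact integral: ∫_2.5^4.5 g(s) ds = -73.5.
M_4 = -73.375.
Error = -73.5 − (-73.375) = -0.125.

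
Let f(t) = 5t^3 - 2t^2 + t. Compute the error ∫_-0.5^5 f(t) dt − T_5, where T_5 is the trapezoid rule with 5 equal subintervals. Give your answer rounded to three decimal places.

-35.216

Exact integral: ∫_-0.5^5 f(t) dt ≈ 710.13021.
T_5 = 745.34625.
Error ≈ 710.13021 − 745.34625 ≈ -35.216.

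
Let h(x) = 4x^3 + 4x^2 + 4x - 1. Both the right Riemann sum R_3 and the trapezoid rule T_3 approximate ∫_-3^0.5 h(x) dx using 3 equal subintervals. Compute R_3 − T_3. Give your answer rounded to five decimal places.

51.04167

R_3 ≈ -23.4629630.
T_3 ≈ -74.5046296.
R_3 − T_3 ≈ 51.04167.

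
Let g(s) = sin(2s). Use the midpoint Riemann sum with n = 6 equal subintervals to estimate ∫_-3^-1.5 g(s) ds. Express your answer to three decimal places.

0.985

Δs = (-1.5 − (-3))/6 = 0.25.
Midpoints: -2.875, -2.625, -2.375, -2.125, -1.875, -1.625.
g(-2.875) ≈ 0.508, g(-2.625) ≈ 0.859, g(-2.375) ≈ 0.999, g(-2.125) ≈ 0.895, g(-1.875) ≈ 0.572, g(-1.625) ≈ 0.108.
Sum = Δs · [g(-2.875) + g(-2.625) + g(-2.375) + ...].
Sum ≈ 0.985.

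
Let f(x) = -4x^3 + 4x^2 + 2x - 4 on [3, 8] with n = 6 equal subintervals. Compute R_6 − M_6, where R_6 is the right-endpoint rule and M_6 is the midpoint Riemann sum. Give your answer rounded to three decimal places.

R_6 ≈ -4081.71296.
M_6 ≈ -3315.39352.
R_6 − M_6 ≈ -766.319.

-766.319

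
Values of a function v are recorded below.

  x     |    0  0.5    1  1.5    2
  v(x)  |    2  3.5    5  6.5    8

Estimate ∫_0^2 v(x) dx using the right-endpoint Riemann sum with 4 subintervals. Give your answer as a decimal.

11.5

Δx = 0.5.
Sum = 0.5·[3.5 + 5 + 6.5 + 8] = 11.5.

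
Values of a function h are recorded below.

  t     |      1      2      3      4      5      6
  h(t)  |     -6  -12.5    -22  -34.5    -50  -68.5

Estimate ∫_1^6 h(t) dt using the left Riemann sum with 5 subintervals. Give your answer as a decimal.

-125

Δt = 1.
Sum = 1·[(-6) + (-12.5) + (-22) + (-34.5) + (-50)] = -125.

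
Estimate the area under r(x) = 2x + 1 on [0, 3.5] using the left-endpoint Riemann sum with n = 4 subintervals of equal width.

Δx = (3.5 − 0)/4 = 0.875.
Left endpoints: 0, 0.875, 1.75, 2.625.
r(0) = 1, r(0.875) = 2.75, r(1.75) = 4.5, r(2.625) = 6.25.
Sum = Δx · [r(0) + r(0.875) + r(1.75) + r(2.625)].
Sum = 12.6875.

12.6875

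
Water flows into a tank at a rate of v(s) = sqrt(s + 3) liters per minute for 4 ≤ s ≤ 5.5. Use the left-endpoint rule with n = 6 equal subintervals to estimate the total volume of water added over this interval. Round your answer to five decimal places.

Δs = (5.5 − 4)/6 = 0.25.
Left endpoints: 4, 4.25, 4.5, 4.75, 5, 5.25.
v(4) ≈ 2.64575, v(4.25) ≈ 2.69258, v(4.5) ≈ 2.73861, v(4.75) ≈ 2.78388, v(5) ≈ 2.82843, v(5.25) ≈ 2.87228.
Sum = Δs · [v(4) + v(4.25) + v(4.5) + ...].
Sum ≈ 4.14038.

4.14038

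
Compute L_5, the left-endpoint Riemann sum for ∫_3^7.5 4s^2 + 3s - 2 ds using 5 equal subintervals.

499.68

Δs = (7.5 − 3)/5 = 0.9.
Left endpoints: 3, 3.9, 4.8, 5.7, 6.6.
f(3) = 43, f(3.9) = 70.54, f(4.8) = 104.56, f(5.7) = 145.06, f(6.6) = 192.04.
Sum = Δs · [f(3) + f(3.9) + f(4.8) + f(5.7) + f(6.6)].
Sum = 499.68.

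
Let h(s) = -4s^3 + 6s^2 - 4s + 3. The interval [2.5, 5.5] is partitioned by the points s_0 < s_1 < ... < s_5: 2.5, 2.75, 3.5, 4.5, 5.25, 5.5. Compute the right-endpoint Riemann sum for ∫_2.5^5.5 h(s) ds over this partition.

Subinterval widths: 0.25, 0.75, 1, 0.75, 0.25.
Right endpoints: 2.75, 3.5, 4.5, 5.25, 5.5.
h(2.75) = -45.8125, h(3.5) = -109, h(4.5) = -258, h(5.25) = -431.4375, h(5.5) = -503.
Sum = Σ Δs_i · h(s_i).
Sum = -800.53125.

-800.53125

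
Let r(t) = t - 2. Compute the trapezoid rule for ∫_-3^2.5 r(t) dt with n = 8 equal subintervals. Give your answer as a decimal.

Δt = (2.5 − (-3))/8 = 0.6875.
r(-3) = -5, r(-2.3125) = -4.3125, r(-1.625) = -3.625, r(-0.9375) = -2.9375, r(-0.25) = -2.25, r(0.4375) = -1.5625, r(1.125) = -0.875, r(1.8125) = -0.1875, r(2.5) = 0.5.
T_8 = (Δt/2)·[r(t_0) + 2r(t_1) + ... + 2r(t_{7}) + r(t_8)].
Sum = -12.375.

-12.375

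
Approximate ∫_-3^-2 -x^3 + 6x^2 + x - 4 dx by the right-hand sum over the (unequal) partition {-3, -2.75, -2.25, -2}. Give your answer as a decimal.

39.11328125

Subinterval widths: 0.25, 0.5, 0.25.
Right endpoints: -2.75, -2.25, -2.
f(-2.75) = 59.421875, f(-2.25) = 35.515625, f(-2) = 26.
Sum = Σ Δx_i · f(x_i).
Sum = 39.11328125.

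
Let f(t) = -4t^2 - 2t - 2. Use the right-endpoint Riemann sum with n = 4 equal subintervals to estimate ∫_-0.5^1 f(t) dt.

Δt = (1 − (-0.5))/4 = 0.375.
Right endpoints: -0.125, 0.25, 0.625, 1.
f(-0.125) = -1.8125, f(0.25) = -2.75, f(0.625) = -4.8125, f(1) = -8.
Sum = Δt · [f(-0.125) + f(0.25) + f(0.625) + f(1)].
Sum = -6.515625.

-6.515625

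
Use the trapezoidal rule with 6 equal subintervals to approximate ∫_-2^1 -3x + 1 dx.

Δx = (1 − (-2))/6 = 0.5.
f(-2) = 7, f(-1.5) = 5.5, f(-1) = 4, f(-0.5) = 2.5, f(0) = 1, f(0.5) = -0.5, f(1) = -2.
T_6 = (Δx/2)·[f(x_0) + 2f(x_1) + ... + 2f(x_{5}) + f(x_6)].
Sum = 7.5.

7.5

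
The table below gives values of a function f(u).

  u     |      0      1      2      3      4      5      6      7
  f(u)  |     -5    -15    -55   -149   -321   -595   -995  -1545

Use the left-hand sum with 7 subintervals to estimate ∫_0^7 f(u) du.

Δu = 1.
Sum = 1·[(-5) + (-15) + (-55) + (-149) + (-321) + (-595) + (-995)] = -2135.

-2135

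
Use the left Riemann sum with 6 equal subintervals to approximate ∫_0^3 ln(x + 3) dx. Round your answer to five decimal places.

Δx = (3 − 0)/6 = 0.5.
Left endpoints: 0, 0.5, 1, 1.5, 2, 2.5.
f(0) ≈ 1.09861, f(0.5) ≈ 1.25276, f(1) ≈ 1.38629, f(1.5) ≈ 1.50408, f(2) ≈ 1.60944, f(2.5) ≈ 1.70475.
Sum = Δx · [f(0) + f(0.5) + f(1) + ...].
Sum ≈ 4.27797.

4.27797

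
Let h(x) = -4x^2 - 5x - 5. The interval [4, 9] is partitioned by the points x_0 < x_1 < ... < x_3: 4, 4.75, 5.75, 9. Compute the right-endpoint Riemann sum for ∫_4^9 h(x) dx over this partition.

-1470.75

Subinterval widths: 0.75, 1, 3.25.
Right endpoints: 4.75, 5.75, 9.
h(4.75) = -119, h(5.75) = -166, h(9) = -374.
Sum = Σ Δx_i · h(x_i).
Sum = -1470.75.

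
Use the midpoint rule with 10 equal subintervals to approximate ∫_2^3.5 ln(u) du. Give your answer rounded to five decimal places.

Δu = (3.5 − 2)/10 = 0.15.
Midpoints: 2.075, 2.225, 2.375, 2.525, 2.675, 2.825, 2.975, 3.125, 3.275, 3.425.
f(2.075) ≈ 0.72996, f(2.225) ≈ 0.79976, f(2.375) ≈ 0.86500, f(2.525) ≈ 0.92624, f(2.675) ≈ 0.98395, f(2.825) ≈ 1.03851, f(2.975) ≈ 1.09024, f(3.125) ≈ 1.13943, f(3.275) ≈ 1.18632, f(3.425) ≈ 1.23110.
Sum = Δu · [f(2.075) + f(2.225) + f(2.375) + ...].
Sum ≈ 1.49858.

1.49858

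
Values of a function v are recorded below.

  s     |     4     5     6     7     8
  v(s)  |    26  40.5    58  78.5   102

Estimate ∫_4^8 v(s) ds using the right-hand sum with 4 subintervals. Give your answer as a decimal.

Δs = 1.
Sum = 1·[40.5 + 58 + 78.5 + 102] = 279.

279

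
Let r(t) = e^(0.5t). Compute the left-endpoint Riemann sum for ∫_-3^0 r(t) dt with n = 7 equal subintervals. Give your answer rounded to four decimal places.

Δt = (0 − (-3))/7 = 3/7.
Left endpoints: -3, -18/7, -15/7, -12/7, -9/7, -6/7, -3/7.
r(-3) ≈ 0.2231, r(-18/7) ≈ 0.2765, r(-15/7) ≈ 0.3425, r(-12/7) ≈ 0.4244, r(-9/7) ≈ 0.5258, r(-6/7) ≈ 0.6514, r(-3/7) ≈ 0.8071.
Sum = Δt · [r(-3) + r(-18/7) + r(-15/7) + ...].
Sum ≈ 1.3932.

1.3932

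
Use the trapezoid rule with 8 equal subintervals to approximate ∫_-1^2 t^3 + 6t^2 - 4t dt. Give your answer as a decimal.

Δt = (2 − (-1))/8 = 0.375.
f(-1) = 9, f(-0.625) = 2355/512, f(-0.25) = 1.359375, f(0.125) = -207/512, f(0.5) = -0.375, f(0.875) = 903/512, f(1.25) = 6.328125, f(1.625) = 6981/512, f(2) = 24.
T_8 = (Δt/2)·[f(t_0) + 2f(t_1) + ... + 2f(t_{7}) + f(t_8)].
Sum = 16.27734375.

16.27734375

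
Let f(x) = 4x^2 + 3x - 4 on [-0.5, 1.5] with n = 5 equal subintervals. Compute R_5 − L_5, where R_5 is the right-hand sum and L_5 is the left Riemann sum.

R_5 = 2.68.
L_5 = -2.92.
R_5 − L_5 = 5.6.

5.6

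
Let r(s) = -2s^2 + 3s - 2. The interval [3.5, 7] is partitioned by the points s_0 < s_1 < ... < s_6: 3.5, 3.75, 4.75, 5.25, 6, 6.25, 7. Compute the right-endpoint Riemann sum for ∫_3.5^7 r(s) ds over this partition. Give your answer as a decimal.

-174.875

Subinterval widths: 0.25, 1, 0.5, 0.75, 0.25, 0.75.
Right endpoints: 3.75, 4.75, 5.25, 6, 6.25, 7.
r(3.75) = -18.875, r(4.75) = -32.875, r(5.25) = -41.375, r(6) = -56, r(6.25) = -61.375, r(7) = -79.
Sum = Σ Δs_i · r(s_i).
Sum = -174.875.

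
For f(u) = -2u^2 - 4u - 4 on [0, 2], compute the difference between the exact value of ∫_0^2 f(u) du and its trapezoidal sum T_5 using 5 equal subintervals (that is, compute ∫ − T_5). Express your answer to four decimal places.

Exact integral: ∫_0^2 f(u) du ≈ -21.333333.
T_5 = -21.44.
Error ≈ -21.333333 − (-21.44) ≈ 0.1067.

0.1067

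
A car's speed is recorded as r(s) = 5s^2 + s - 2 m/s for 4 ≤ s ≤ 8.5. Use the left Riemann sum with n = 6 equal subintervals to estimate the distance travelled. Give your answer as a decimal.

830.953125

Δs = (8.5 − 4)/6 = 0.75.
Left endpoints: 4, 4.75, 5.5, 6.25, 7, 7.75.
r(4) = 82, r(4.75) = 115.5625, r(5.5) = 154.75, r(6.25) = 199.5625, r(7) = 250, r(7.75) = 306.0625.
Sum = Δs · [r(4) + r(4.75) + r(5.5) + ...].
Sum = 830.953125.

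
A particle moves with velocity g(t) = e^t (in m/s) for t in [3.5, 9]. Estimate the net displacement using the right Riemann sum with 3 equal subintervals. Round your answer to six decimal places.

Δt = (9 − 3.5)/3 = 11/6.
Right endpoints: 16/3, 43/6, 9.
g(16/3) ≈ 207.127249, g(43/6) ≈ 1295.519001, g(9) ≈ 8103.083928.
Sum = Δt · [g(16/3) + g(43/6) + g(9)].
Sum ≈ 17610.505325.

17610.505325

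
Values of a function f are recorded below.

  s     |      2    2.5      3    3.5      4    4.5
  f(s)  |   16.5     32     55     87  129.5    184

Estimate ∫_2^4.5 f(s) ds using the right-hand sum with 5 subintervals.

Δs = 0.5.
Sum = 0.5·[32 + 55 + 87 + 129.5 + 184] = 243.75.

243.75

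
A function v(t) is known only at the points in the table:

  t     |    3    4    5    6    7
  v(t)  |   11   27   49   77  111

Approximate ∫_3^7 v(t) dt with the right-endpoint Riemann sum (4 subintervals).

Δt = 1.
Sum = 1·[27 + 49 + 77 + 111] = 264.

264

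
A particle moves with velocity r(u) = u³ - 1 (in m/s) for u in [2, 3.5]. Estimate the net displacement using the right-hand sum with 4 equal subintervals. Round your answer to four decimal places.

38.8447

Δu = (3.5 − 2)/4 = 0.375.
Right endpoints: 2.375, 2.75, 3.125, 3.5.
r(2.375) = 6347/512, r(2.75) = 19.796875, r(3.125) = 15113/512, r(3.5) = 41.875.
Sum = Δu · [r(2.375) + r(2.75) + r(3.125) + r(3.5)].
Sum ≈ 38.8447.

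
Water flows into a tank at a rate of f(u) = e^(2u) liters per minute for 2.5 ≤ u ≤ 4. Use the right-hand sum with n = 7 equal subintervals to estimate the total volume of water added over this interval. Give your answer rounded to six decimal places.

Δu = (4 − 2.5)/7 = 3/14.
Right endpoints: 19/7, 41/14, 22/7, 47/14, 25/7, 53/14, 4.
f(19/7) ≈ 227.823551, f(41/14) ≈ 349.723505, f(22/7) ≈ 536.847616, f(47/14) ≈ 824.094917, f(25/7) ≈ 1265.037624, f(53/14) ≈ 1941.912462, f(4) ≈ 2980.957987.
Sum = Δu · [f(19/7) + f(41/14) + f(22/7) + ...].
Sum ≈ 1741.370928.

1741.370928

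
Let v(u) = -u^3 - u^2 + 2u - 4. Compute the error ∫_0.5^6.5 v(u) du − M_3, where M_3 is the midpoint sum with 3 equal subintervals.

Exact integral: ∫_0.5^6.5 v(u) du = -519.75.
M_3 = -496.75.
Error = -519.75 − (-496.75) = -23.

-23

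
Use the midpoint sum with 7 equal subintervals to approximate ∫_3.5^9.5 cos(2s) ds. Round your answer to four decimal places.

Δs = (9.5 − 3.5)/7 = 6/7.
Midpoints: 55/14, 67/14, 79/14, 6.5, 103/14, 115/14, 127/14.
f(55/14) ≈ -0.0032, f(67/14) ≈ -0.9893, f(79/14) ≈ 0.2861, f(6.5) ≈ 0.9074, f(103/14) ≈ -0.5456, f(115/14) ≈ -0.7514, f(127/14) ≈ 0.7605.
Sum = Δs · [f(55/14) + f(67/14) + f(79/14) + ...].
Sum ≈ -0.2875.

-0.2875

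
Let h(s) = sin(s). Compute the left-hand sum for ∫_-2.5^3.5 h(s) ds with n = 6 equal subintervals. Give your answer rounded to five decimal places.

Δs = (3.5 − (-2.5))/6 = 1.
Left endpoints: -2.5, -1.5, -0.5, 0.5, 1.5, 2.5.
h(-2.5) ≈ -0.59847, h(-1.5) ≈ -0.99749, h(-0.5) ≈ -0.47943, h(0.5) ≈ 0.47943, h(1.5) ≈ 0.99749, h(2.5) ≈ 0.59847.
Sum = Δs · [h(-2.5) + h(-1.5) + h(-0.5) + ...].
Sum ≈ 0.00000.

0.00000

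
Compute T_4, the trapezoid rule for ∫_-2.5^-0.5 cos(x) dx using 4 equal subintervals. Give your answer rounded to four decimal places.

0.1166

Δx = (-0.5 − (-2.5))/4 = 0.5.
f(-2.5) ≈ -0.8011, f(-2) ≈ -0.4161, f(-1.5) ≈ 0.0707, f(-1) ≈ 0.5403, f(-0.5) ≈ 0.8776.
T_4 = (Δx/2)·[f(x_0) + 2f(x_1) + 2f(x_2) + 2f(x_3) + f(x_4)].
Sum ≈ 0.1166.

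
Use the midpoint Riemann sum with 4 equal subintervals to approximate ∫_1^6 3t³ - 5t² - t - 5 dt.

553.1640625

Δt = (6 − 1)/4 = 1.25.
Midpoints: 1.625, 2.875, 4.125, 5.375.
f(1.625) = -3561/512, f(2.875) = 11309/512, f(4.125) = 59579/512, f(5.375) = 159249/512.
Sum = Δt · [f(1.625) + f(2.875) + f(4.125) + f(5.375)].
Sum = 553.1640625.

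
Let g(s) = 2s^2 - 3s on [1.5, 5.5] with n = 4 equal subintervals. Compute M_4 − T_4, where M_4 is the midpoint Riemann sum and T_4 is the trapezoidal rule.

-2

M_4 = 66.
T_4 = 68.
M_4 − T_4 = -2.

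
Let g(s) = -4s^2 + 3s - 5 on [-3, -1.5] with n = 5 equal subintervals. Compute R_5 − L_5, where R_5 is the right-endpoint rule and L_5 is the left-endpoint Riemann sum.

9.45

R_5 = -44.49.
L_5 = -53.94.
R_5 − L_5 = 9.45.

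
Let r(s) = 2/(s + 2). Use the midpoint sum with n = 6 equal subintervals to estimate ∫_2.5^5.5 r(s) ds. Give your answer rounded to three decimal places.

Δs = (5.5 − 2.5)/6 = 0.5.
Midpoints: 2.75, 3.25, 3.75, 4.25, 4.75, 5.25.
r(2.75) = 8/19, r(3.25) = 8/21, r(3.75) = 8/23, r(4.25) = 0.32, r(4.75) = 8/27, r(5.25) = 8/29.
Sum = Δs · [r(2.75) + r(3.25) + r(3.75) + ...].
Sum ≈ 1.021.

1.021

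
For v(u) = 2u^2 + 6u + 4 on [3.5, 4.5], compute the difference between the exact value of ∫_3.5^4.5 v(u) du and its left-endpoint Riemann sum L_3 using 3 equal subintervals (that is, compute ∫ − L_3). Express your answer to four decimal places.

Exact integral: ∫_3.5^4.5 v(u) du ≈ 60.166667.
L_3 ≈ 56.537037.
Error ≈ 60.166667 − 56.537037 ≈ 3.6296.

3.6296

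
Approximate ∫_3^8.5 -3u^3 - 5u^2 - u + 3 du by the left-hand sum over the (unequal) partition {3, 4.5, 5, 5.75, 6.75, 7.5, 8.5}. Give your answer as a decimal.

Subinterval widths: 1.5, 0.5, 0.75, 1, 0.75, 1.
Left endpoints: 3, 4.5, 5, 5.75, 6.75, 7.5.
f(3) = -126, f(4.5) = -376.125, f(5) = -502, f(5.75) = -738.390625, f(6.75) = -1154.203125, f(7.5) = -1551.375.
Sum = Σ Δu_i · f(u_i).
Sum = -3908.98046875.

-3908.98046875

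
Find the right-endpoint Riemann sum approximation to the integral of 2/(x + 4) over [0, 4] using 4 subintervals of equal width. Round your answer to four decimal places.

1.2690

Δx = (4 − 0)/4 = 1.
Right endpoints: 1, 2, 3, 4.
f(1) = 0.4, f(2) = 1/3, f(3) = 2/7, f(4) = 0.25.
Sum = Δx · [f(1) + f(2) + f(3) + f(4)].
Sum ≈ 1.2690.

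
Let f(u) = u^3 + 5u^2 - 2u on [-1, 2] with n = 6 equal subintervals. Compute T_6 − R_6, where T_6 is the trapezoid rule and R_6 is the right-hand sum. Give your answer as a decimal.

-4.5

T_6 = 16.5625.
R_6 = 21.0625.
T_6 − R_6 = -4.5.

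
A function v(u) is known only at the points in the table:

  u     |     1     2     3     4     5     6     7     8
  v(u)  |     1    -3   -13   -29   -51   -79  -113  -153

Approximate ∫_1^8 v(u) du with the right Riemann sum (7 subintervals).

Δu = 1.
Sum = 1·[(-3) + (-13) + (-29) + (-51) + (-79) + (-113) + (-153)] = -441.

-441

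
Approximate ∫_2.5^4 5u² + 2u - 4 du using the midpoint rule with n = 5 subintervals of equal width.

Δu = (4 − 2.5)/5 = 0.3.
Midpoints: 2.65, 2.95, 3.25, 3.55, 3.85.
f(2.65) = 36.4125, f(2.95) = 45.4125, f(3.25) = 55.3125, f(3.55) = 66.1125, f(3.85) = 77.8125.
Sum = Δu · [f(2.65) + f(2.95) + f(3.25) + f(3.55) + f(3.85)].
Sum = 84.31875.

84.31875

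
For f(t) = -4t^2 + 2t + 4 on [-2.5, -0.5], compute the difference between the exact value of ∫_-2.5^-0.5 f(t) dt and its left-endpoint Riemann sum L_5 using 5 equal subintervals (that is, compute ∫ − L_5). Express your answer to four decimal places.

5.8133

Exact integral: ∫_-2.5^-0.5 f(t) dt ≈ -18.666667.
L_5 = -24.48.
Error ≈ -18.666667 − (-24.48) ≈ 5.8133.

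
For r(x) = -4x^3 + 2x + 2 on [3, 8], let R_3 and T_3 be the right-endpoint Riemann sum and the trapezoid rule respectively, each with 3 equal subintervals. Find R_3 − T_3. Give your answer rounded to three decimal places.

R_3 ≈ -5711.11111.
T_3 ≈ -4102.77778.
R_3 − T_3 ≈ -1608.333.

-1608.333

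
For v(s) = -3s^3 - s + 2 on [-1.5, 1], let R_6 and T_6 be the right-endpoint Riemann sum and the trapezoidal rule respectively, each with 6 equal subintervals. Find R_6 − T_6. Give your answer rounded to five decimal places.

R_6 ≈ 5.5794271.
T_6 ≈ 8.8346354.
R_6 − T_6 ≈ -3.25521.

-3.25521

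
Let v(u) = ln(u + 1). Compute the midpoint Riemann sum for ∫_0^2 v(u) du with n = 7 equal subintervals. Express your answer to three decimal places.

1.298

Δu = (2 − 0)/7 = 2/7.
Midpoints: 1/7, 3/7, 5/7, 1, 9/7, 11/7, 13/7.
v(1/7) ≈ 0.134, v(3/7) ≈ 0.357, v(5/7) ≈ 0.539, v(1) ≈ 0.693, v(9/7) ≈ 0.827, v(11/7) ≈ 0.944, v(13/7) ≈ 1.050.
Sum = Δu · [v(1/7) + v(3/7) + v(5/7) + ...].
Sum ≈ 1.298.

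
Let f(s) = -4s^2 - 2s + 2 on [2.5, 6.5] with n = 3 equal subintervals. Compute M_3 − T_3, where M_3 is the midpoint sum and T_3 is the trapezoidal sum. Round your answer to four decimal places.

7.1111

M_3 ≈ -370.962963.
T_3 ≈ -378.074074.
M_3 − T_3 ≈ 7.1111.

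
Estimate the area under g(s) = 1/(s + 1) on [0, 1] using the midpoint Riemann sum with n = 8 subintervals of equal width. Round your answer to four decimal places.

0.6927

Δs = (1 − 0)/8 = 0.125.
Midpoints: 0.0625, 0.1875, 0.3125, 0.4375, 0.5625, 0.6875, 0.8125, 0.9375.
g(0.0625) = 16/17, g(0.1875) = 16/19, g(0.3125) = 16/21, g(0.4375) = 16/23, g(0.5625) = 0.64, g(0.6875) = 16/27, g(0.8125) = 16/29, g(0.9375) = 16/31.
Sum = Δs · [g(0.0625) + g(0.1875) + g(0.3125) + ...].
Sum ≈ 0.6927.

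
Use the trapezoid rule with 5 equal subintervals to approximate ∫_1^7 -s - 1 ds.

Δs = (7 − 1)/5 = 1.2.
f(1) = -2, f(2.2) = -3.2, f(3.4) = -4.4, f(4.6) = -5.6, f(5.8) = -6.8, f(7) = -8.
T_5 = (Δs/2)·[f(s_0) + 2f(s_1) + ... + 2f(s_{4}) + f(s_5)].
Sum = -30.

-30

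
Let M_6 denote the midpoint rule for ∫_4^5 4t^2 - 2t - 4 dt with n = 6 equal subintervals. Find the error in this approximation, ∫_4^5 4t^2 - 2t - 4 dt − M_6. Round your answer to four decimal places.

Exact integral: ∫_4^5 f(t) dt ≈ 68.333333.
M_6 ≈ 68.324074.
Error ≈ 68.333333 − 68.324074 ≈ 0.0093.

0.0093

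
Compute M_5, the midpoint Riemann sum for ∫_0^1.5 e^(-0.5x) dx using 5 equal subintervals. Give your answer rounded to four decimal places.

1.0543

Δx = (1.5 − 0)/5 = 0.3.
Midpoints: 0.15, 0.45, 0.75, 1.05, 1.35.
f(0.15) ≈ 0.9277, f(0.45) ≈ 0.7985, f(0.75) ≈ 0.6873, f(1.05) ≈ 0.5916, f(1.35) ≈ 0.5092.
Sum = Δx · [f(0.15) + f(0.45) + f(0.75) + f(1.05) + f(1.35)].
Sum ≈ 1.0543.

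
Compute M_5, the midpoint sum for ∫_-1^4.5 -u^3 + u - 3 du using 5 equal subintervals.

Δu = (4.5 − (-1))/5 = 1.1.
Midpoints: -0.45, 0.65, 1.75, 2.85, 3.95.
f(-0.45) = -3.358875, f(0.65) = -2.624625, f(1.75) = -6.609375, f(2.85) = -23.299125, f(3.95) = -60.679875.
Sum = Δu · [f(-0.45) + f(0.65) + f(1.75) + f(2.85) + f(3.95)].
Sum = -106.2290625.

-106.2290625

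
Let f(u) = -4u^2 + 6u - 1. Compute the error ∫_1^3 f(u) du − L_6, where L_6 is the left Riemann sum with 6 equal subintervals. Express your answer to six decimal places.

-3.185185

Exact integral: ∫_1^3 f(u) du ≈ -12.66666667.
L_6 ≈ -9.48148148.
Error ≈ -12.66666667 − (-9.48148148) ≈ -3.185185.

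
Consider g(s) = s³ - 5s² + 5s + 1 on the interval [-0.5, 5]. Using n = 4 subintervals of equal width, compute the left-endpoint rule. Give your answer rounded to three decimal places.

-1.751

Δs = (5 − (-0.5))/4 = 1.375.
Left endpoints: -0.5, 0.875, 2.25, 3.625.
g(-0.5) = -2.875, g(0.875) = 1135/512, g(2.25) = -1.671875, g(3.625) = 541/512.
Sum = Δs · [g(-0.5) + g(0.875) + g(2.25) + g(3.625)].
Sum ≈ -1.751.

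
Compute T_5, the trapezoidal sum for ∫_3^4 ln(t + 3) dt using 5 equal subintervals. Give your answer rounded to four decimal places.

1.8707

Δt = (4 − 3)/5 = 0.2.
f(3) ≈ 1.7918, f(3.2) ≈ 1.8245, f(3.4) ≈ 1.8563, f(3.6) ≈ 1.8871, f(3.8) ≈ 1.9169, f(4) ≈ 1.9459.
T_5 = (Δt/2)·[f(t_0) + 2f(t_1) + ... + 2f(t_{4}) + f(t_5)].
Sum ≈ 1.8707.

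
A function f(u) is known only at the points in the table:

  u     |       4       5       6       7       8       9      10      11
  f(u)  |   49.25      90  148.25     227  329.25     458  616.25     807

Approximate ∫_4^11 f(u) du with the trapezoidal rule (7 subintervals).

2296.875

Δu = 1.
T_7 = (1/2)·[49.25 + 2·90 + 2·148.25 + 2·227 + 2·329.25 + 2·458 + 2·616.25 + 807] = 2296.875.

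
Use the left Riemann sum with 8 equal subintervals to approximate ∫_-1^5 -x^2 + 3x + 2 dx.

Δx = (5 − (-1))/8 = 0.75.
Left endpoints: -1, -0.25, 0.5, 1.25, 2, 2.75, 3.5, 4.25.
f(-1) = -2, f(-0.25) = 1.1875, f(0.5) = 3.25, f(1.25) = 4.1875, f(2) = 4, f(2.75) = 2.6875, f(3.5) = 0.25, f(4.25) = -3.3125.
Sum = Δx · [f(-1) + f(-0.25) + f(0.5) + ...].
Sum = 7.6875.

7.6875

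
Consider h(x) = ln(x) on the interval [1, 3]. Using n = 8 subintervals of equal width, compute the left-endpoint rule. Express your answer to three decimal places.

1.155

Δx = (3 − 1)/8 = 0.25.
Left endpoints: 1, 1.25, 1.5, 1.75, 2, 2.25, 2.5, 2.75.
h(1) ≈ 0.000, h(1.25) ≈ 0.223, h(1.5) ≈ 0.405, h(1.75) ≈ 0.560, h(2) ≈ 0.693, h(2.25) ≈ 0.811, h(2.5) ≈ 0.916, h(2.75) ≈ 1.012.
Sum = Δx · [h(1) + h(1.25) + h(1.5) + ...].
Sum ≈ 1.155.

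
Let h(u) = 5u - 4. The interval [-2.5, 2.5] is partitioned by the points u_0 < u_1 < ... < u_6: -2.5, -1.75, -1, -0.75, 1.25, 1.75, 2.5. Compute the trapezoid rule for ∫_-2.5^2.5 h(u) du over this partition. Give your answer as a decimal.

-20

Subinterval widths: 0.75, 0.75, 0.25, 2, 0.5, 0.75.
h(-2.5) = -16.5, h(-1.75) = -12.75, h(-1) = -9, h(-0.75) = -7.75, h(1.25) = 2.25, h(1.75) = 4.75, h(2.5) = 8.5.
On each subinterval the trapezoid contributes (Δu_i/2)·[h(u_{i-1}) + h(u_i)].
Sum = -20.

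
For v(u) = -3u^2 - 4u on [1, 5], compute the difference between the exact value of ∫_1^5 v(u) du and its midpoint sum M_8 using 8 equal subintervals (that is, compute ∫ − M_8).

Exact integral: ∫_1^5 v(u) du = -172.
M_8 = -171.75.
Error = -172 − (-171.75) = -0.25.

-0.25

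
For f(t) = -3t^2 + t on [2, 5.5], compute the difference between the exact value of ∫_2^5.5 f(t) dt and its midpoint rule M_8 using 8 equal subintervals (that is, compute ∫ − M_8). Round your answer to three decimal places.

-0.167

Exact integral: ∫_2^5.5 f(t) dt = -145.25.
M_8 ≈ -145.08252.
Error ≈ -145.25 − (-145.08252) ≈ -0.167.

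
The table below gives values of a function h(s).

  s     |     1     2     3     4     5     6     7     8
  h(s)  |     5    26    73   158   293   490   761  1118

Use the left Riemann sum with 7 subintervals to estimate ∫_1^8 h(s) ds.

Δs = 1.
Sum = 1·[5 + 26 + 73 + 158 + 293 + 490 + 761] = 1806.

1806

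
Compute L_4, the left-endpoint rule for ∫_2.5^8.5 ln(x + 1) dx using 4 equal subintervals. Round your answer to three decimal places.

Δx = (8.5 − 2.5)/4 = 1.5.
Left endpoints: 2.5, 4, 5.5, 7.
f(2.5) ≈ 1.253, f(4) ≈ 1.609, f(5.5) ≈ 1.872, f(7) ≈ 2.079.
Sum = Δx · [f(2.5) + f(4) + f(5.5) + f(7)].
Sum ≈ 10.220.

10.220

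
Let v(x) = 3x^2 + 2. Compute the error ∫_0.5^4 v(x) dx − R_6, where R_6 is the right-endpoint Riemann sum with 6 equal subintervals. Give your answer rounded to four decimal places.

-14.3767

Exact integral: ∫_0.5^4 v(x) dx = 70.875.
R_6 ≈ 85.251736.
Error ≈ 70.875 − 85.251736 ≈ -14.3767.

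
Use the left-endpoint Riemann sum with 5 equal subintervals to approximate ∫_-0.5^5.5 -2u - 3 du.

Δu = (5.5 − (-0.5))/5 = 1.2.
Left endpoints: -0.5, 0.7, 1.9, 3.1, 4.3.
f(-0.5) = -2, f(0.7) = -4.4, f(1.9) = -6.8, f(3.1) = -9.2, f(4.3) = -11.6.
Sum = Δu · [f(-0.5) + f(0.7) + f(1.9) + f(3.1) + f(4.3)].
Sum = -40.8.

-40.8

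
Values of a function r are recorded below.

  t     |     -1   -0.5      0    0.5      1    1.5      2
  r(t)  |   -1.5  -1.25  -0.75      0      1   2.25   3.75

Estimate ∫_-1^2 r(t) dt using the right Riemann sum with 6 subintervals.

Δt = 0.5.
Sum = 0.5·[(-1.25) + (-0.75) + 0 + 1 + 2.25 + 3.75] = 2.5.

2.5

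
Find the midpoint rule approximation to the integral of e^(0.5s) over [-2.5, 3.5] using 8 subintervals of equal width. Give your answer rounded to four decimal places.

Δs = (3.5 − (-2.5))/8 = 0.75.
Midpoints: -2.125, -1.375, -0.625, 0.125, 0.875, 1.625, 2.375, 3.125.
f(-2.125) ≈ 0.3456, f(-1.375) ≈ 0.5028, f(-0.625) ≈ 0.7316, f(0.125) ≈ 1.0645, f(0.875) ≈ 1.5488, f(1.625) ≈ 2.2535, f(2.375) ≈ 3.2789, f(3.125) ≈ 4.7707.
Sum = Δs · [f(-2.125) + f(-1.375) + f(-0.625) + ...].
Sum ≈ 10.8724.

10.8724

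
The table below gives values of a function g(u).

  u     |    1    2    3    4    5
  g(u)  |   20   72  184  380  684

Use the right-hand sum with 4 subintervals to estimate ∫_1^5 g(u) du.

Δu = 1.
Sum = 1·[72 + 184 + 380 + 684] = 1320.

1320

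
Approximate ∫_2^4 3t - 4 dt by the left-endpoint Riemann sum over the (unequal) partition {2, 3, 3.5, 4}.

7.75

Subinterval widths: 1, 0.5, 0.5.
Left endpoints: 2, 3, 3.5.
f(2) = 2, f(3) = 5, f(3.5) = 6.5.
Sum = Σ Δt_i · f(t_i).
Sum = 7.75.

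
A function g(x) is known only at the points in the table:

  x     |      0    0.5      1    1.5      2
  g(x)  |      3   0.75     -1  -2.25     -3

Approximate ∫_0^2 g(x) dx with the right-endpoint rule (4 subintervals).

Δx = 0.5.
Sum = 0.5·[0.75 + (-1) + (-2.25) + (-3)] = -2.75.

-2.75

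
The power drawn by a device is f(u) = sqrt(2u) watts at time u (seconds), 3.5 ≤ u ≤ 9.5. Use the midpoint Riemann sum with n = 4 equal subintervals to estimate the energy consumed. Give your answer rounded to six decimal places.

Δu = (9.5 − 3.5)/4 = 1.5.
Midpoints: 4.25, 5.75, 7.25, 8.75.
f(4.25) ≈ 2.915476, f(5.75) ≈ 3.391165, f(7.25) ≈ 3.807887, f(8.75) ≈ 4.183300.
Sum = Δu · [f(4.25) + f(5.75) + f(7.25) + f(8.75)].
Sum ≈ 21.446741.

21.446741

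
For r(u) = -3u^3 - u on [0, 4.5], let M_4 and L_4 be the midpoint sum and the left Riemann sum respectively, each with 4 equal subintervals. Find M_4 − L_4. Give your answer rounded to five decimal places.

M_4 ≈ -308.0610352.
L_4 ≈ -180.5888672.
M_4 − L_4 ≈ -127.47217.

-127.47217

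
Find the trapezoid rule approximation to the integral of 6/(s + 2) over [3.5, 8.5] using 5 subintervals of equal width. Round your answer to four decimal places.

3.8917

Δs = (8.5 − 3.5)/5 = 1.
f(3.5) = 12/11, f(4.5) = 12/13, f(5.5) = 0.8, f(6.5) = 12/17, f(7.5) = 12/19, f(8.5) = 4/7.
T_5 = (Δs/2)·[f(s_0) + 2f(s_1) + ... + 2f(s_{4}) + f(s_5)].
Sum ≈ 3.8917.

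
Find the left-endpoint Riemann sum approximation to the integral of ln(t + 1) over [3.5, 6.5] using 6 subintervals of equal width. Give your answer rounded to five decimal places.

Δt = (6.5 − 3.5)/6 = 0.5.
Left endpoints: 3.5, 4, 4.5, 5, 5.5, 6.
f(3.5) ≈ 1.50408, f(4) ≈ 1.60944, f(4.5) ≈ 1.70475, f(5) ≈ 1.79176, f(5.5) ≈ 1.87180, f(6) ≈ 1.94591.
Sum = Δt · [f(3.5) + f(4) + f(4.5) + ...].
Sum ≈ 5.21387.

5.21387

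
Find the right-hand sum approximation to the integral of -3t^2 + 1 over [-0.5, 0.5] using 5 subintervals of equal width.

0.73

Δt = (0.5 − (-0.5))/5 = 0.2.
Right endpoints: -0.3, -0.1, 0.1, 0.3, 0.5.
f(-0.3) = 0.73, f(-0.1) = 0.97, f(0.1) = 0.97, f(0.3) = 0.73, f(0.5) = 0.25.
Sum = Δt · [f(-0.3) + f(-0.1) + f(0.1) + f(0.3) + f(0.5)].
Sum = 0.73.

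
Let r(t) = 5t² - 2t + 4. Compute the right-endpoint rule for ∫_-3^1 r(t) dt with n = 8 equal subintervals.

59.5

Δt = (1 − (-3))/8 = 0.5.
Right endpoints: -2.5, -2, -1.5, -1, -0.5, 0, 0.5, 1.
r(-2.5) = 40.25, r(-2) = 28, r(-1.5) = 18.25, r(-1) = 11, r(-0.5) = 6.25, r(0) = 4, r(0.5) = 4.25, r(1) = 7.
Sum = Δt · [r(-2.5) + r(-2) + r(-1.5) + ...].
Sum = 59.5.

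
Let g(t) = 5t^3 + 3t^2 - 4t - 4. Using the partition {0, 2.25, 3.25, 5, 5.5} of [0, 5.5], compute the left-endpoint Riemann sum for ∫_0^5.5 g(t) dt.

714.21484375

Subinterval widths: 2.25, 1, 1.75, 0.5.
Left endpoints: 0, 2.25, 3.25, 5.
g(0) = -4, g(2.25) = 59.140625, g(3.25) = 186.328125, g(5) = 676.
Sum = Σ Δt_i · g(t_i).
Sum = 714.21484375.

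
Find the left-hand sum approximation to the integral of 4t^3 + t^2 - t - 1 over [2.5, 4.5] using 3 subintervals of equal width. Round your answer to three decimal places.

Δt = (4.5 − 2.5)/3 = 2/3.
Left endpoints: 2.5, 19/6, 23/6.
f(2.5) = 65.25, f(19/6) = 14351/108, f(23/6) = 25399/108.
Sum = Δt · [f(2.5) + f(19/6) + f(23/6)].
Sum ≈ 288.870.

288.870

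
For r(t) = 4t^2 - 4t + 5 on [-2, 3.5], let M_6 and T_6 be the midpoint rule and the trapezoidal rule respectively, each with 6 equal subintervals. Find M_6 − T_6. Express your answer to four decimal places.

M_6 ≈ 77.292824.
T_6 ≈ 81.914352.
M_6 − T_6 ≈ -4.6215.

-4.6215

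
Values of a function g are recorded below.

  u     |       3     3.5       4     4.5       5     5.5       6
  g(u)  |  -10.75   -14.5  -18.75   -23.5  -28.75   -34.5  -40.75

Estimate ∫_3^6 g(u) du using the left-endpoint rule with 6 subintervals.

Δu = 0.5.
Sum = 0.5·[(-10.75) + (-14.5) + (-18.75) + (-23.5) + (-28.75) + (-34.5)] = -65.375.

-65.375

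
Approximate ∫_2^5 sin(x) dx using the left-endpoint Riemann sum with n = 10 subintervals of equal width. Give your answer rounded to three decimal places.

Δx = (5 − 2)/10 = 0.3.
Left endpoints: 2, 2.3, 2.6, 2.9, 3.2, 3.5, 3.8, 4.1, 4.4, 4.7.
f(2) ≈ 0.909, f(2.3) ≈ 0.746, f(2.6) ≈ 0.516, f(2.9) ≈ 0.239, f(3.2) ≈ -0.058, f(3.5) ≈ -0.351, f(3.8) ≈ -0.612, f(4.1) ≈ -0.818, f(4.4) ≈ -0.952, f(4.7) ≈ -1.000.
Sum = Δx · [f(2) + f(2.3) + f(2.6) + ...].
Sum ≈ -0.414.

-0.414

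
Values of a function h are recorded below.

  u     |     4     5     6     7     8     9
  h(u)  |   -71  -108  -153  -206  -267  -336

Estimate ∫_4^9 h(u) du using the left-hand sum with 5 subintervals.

-805

Δu = 1.
Sum = 1·[(-71) + (-108) + (-153) + (-206) + (-267)] = -805.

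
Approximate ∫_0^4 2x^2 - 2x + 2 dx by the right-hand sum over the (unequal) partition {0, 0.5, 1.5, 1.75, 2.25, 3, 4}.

45.71875

Subinterval widths: 0.5, 1, 0.25, 0.5, 0.75, 1.
Right endpoints: 0.5, 1.5, 1.75, 2.25, 3, 4.
f(0.5) = 1.5, f(1.5) = 3.5, f(1.75) = 4.625, f(2.25) = 7.625, f(3) = 14, f(4) = 26.
Sum = Σ Δx_i · f(x_i).
Sum = 45.71875.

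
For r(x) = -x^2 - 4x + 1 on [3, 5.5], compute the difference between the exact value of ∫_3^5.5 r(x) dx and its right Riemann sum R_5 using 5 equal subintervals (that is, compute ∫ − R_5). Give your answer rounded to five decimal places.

Exact integral: ∫_3^5.5 r(x) dx ≈ -86.4583333.
R_5 = -94.375.
Error ≈ -86.4583333 − (-94.375) ≈ 7.91667.

7.91667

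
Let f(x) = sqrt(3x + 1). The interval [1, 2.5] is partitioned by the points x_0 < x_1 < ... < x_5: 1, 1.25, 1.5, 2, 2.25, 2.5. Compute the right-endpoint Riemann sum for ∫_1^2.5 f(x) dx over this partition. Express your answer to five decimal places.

3.87888

Subinterval widths: 0.25, 0.25, 0.5, 0.25, 0.25.
Right endpoints: 1.25, 1.5, 2, 2.25, 2.5.
f(1.25) ≈ 2.17945, f(1.5) ≈ 2.34521, f(2) ≈ 2.64575, f(2.25) ≈ 2.78388, f(2.5) ≈ 2.91548.
Sum = Σ Δx_i · f(x_i).
Sum ≈ 3.87888.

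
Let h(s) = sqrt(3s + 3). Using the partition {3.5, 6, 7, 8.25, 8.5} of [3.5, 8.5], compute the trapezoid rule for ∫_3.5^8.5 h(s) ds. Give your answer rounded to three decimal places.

22.742

Subinterval widths: 2.5, 1, 1.25, 0.25.
h(3.5) ≈ 3.674, h(6) ≈ 4.583, h(7) ≈ 4.899, h(8.25) ≈ 5.268, h(8.5) ≈ 5.339.
On each subinterval the trapezoid contributes (Δs_i/2)·[h(s_{i-1}) + h(s_i)].
Sum ≈ 22.742.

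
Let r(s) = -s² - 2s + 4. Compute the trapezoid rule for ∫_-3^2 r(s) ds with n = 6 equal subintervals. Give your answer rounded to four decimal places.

Δs = (2 − (-3))/6 = 5/6.
r(-3) = 1, r(-13/6) = 131/36, r(-4/3) = 44/9, r(-0.5) = 4.75, r(1/3) = 29/9, r(7/6) = 11/36, r(2) = -4.
T_6 = (Δs/2)·[r(s_0) + 2r(s_1) + ... + 2r(s_{5}) + r(s_6)].
Sum ≈ 12.7546.

12.7546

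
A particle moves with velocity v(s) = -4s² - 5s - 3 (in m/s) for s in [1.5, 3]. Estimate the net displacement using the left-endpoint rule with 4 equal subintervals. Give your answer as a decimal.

-46.546875

Δs = (3 − 1.5)/4 = 0.375.
Left endpoints: 1.5, 1.875, 2.25, 2.625.
v(1.5) = -19.5, v(1.875) = -26.4375, v(2.25) = -34.5, v(2.625) = -43.6875.
Sum = Δs · [v(1.5) + v(1.875) + v(2.25) + v(2.625)].
Sum = -46.546875.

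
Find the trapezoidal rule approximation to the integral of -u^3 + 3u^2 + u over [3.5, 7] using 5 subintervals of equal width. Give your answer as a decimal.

Δu = (7 − 3.5)/5 = 0.7.
f(3.5) = -2.625, f(4.2) = -16.968, f(4.9) = -40.719, f(5.6) = -75.936, f(6.3) = -124.677, f(7) = -189.
T_5 = (Δu/2)·[f(u_0) + 2f(u_1) + ... + 2f(u_{4}) + f(u_5)].
Sum = -247.87875.

-247.87875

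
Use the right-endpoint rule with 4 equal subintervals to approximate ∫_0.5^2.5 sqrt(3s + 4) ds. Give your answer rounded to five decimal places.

6.05733

Δs = (2.5 − 0.5)/4 = 0.5.
Right endpoints: 1, 1.5, 2, 2.5.
f(1) ≈ 2.64575, f(1.5) ≈ 2.91548, f(2) ≈ 3.16228, f(2.5) ≈ 3.39116.
Sum = Δs · [f(1) + f(1.5) + f(2) + f(2.5)].
Sum ≈ 6.05733.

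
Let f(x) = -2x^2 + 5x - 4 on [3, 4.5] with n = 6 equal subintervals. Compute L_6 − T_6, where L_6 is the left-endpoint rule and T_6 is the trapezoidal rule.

L_6 = -18.78125.
T_6 = -20.65625.
L_6 − T_6 = 1.875.

1.875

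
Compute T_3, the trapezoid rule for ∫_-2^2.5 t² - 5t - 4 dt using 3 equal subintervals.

-14.0625

Δt = (2.5 − (-2))/3 = 1.5.
f(-2) = 10, f(-0.5) = -1.25, f(1) = -8, f(2.5) = -10.25.
T_3 = (Δt/2)·[f(t_0) + 2f(t_1) + 2f(t_2) + f(t_3)].
Sum = -14.0625.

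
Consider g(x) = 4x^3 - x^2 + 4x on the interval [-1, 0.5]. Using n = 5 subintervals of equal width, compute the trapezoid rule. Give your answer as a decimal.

Δx = (0.5 − (-1))/5 = 0.3.
g(-1) = -9, g(-0.7) = -4.662, g(-0.4) = -2.016, g(-0.1) = -0.414, g(0.2) = 0.792, g(0.5) = 2.25.
T_5 = (Δx/2)·[g(x_0) + 2g(x_1) + ... + 2g(x_{4}) + g(x_5)].
Sum = -2.9025.

-2.9025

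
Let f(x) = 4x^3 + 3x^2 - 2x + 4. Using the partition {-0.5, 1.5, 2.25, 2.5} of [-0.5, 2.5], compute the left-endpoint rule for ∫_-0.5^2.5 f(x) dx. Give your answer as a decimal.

41.5

Subinterval widths: 2, 0.75, 0.25.
Left endpoints: -0.5, 1.5, 2.25.
f(-0.5) = 5.25, f(1.5) = 21.25, f(2.25) = 60.25.
Sum = Σ Δx_i · f(x_i).
Sum = 41.5.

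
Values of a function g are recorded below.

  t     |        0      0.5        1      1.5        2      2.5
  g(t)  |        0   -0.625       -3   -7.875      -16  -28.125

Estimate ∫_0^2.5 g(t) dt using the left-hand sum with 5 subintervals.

Δt = 0.5.
Sum = 0.5·[0 + (-0.625) + (-3) + (-7.875) + (-16)] = -13.75.

-13.75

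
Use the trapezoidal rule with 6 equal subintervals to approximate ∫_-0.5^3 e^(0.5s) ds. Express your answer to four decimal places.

Δs = (3 − (-0.5))/6 = 7/12.
f(-0.5) ≈ 0.7788, f(1/12) ≈ 1.0425, f(2/3) ≈ 1.3956, f(1.25) ≈ 1.8682, f(11/6) ≈ 2.5009, f(29/12) ≈ 3.3479, f(3) ≈ 4.4817.
T_6 = (Δs/2)·[f(s_0) + 2f(s_1) + ... + 2f(s_{5}) + f(s_6)].
Sum ≈ 7.4582.

7.4582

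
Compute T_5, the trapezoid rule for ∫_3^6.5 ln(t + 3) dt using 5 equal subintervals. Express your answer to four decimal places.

Δt = (6.5 − 3)/5 = 0.7.
f(3) ≈ 1.7918, f(3.7) ≈ 1.9021, f(4.4) ≈ 2.0015, f(5.1) ≈ 2.0919, f(5.8) ≈ 2.1748, f(6.5) ≈ 2.2513.
T_5 = (Δt/2)·[f(t_0) + 2f(t_1) + ... + 2f(t_{4}) + f(t_5)].
Sum ≈ 7.1342.

7.1342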